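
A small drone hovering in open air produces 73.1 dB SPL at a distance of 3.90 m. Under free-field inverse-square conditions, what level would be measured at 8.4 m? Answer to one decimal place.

66.4 dB SPL

For a point source in a free field, ΔL = −20·log₁₀(d₂/d₁).
ΔL = −20·log₁₀(8.4/3.90) = -6.66 dB, so L₂ = 73.1 + (-6.66) = 66.4 dB SPL.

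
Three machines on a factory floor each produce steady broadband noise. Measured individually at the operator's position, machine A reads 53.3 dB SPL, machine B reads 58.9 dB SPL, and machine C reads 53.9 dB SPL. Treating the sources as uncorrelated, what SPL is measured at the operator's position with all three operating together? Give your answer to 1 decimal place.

60.9 dB SPL

Add the sources as powers (linear), then convert back to dB:
L_total = 10·log₁₀(10^(53.3/10) + 10^(58.9/10) + 10^(53.9/10)) = 10·log₁₀(1236000) = 60.9 dB SPL.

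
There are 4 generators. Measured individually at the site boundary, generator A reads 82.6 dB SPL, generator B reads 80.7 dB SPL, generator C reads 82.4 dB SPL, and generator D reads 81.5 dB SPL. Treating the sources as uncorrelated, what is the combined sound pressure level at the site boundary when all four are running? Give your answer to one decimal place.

87.9 dB SPL

Add the sources as powers (linear), then convert back to dB:
L_total = 10·log₁₀(10^(82.6/10) + 10^(80.7/10) + 10^(82.4/10) + 10^(81.5/10)) = 10·log₁₀(614500000) = 87.9 dB SPL.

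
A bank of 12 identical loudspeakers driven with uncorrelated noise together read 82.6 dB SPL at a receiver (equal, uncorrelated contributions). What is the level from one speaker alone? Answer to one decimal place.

12 equal incoherent sources add 10·log₁₀(12) = 10.79 dB over one source.
L_one = 82.6 − 10.79 = 71.8 dB SPL.

71.8 dB SPL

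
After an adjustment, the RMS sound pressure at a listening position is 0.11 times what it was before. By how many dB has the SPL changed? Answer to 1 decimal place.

SPL change from a pressure ratio uses the 20·log₁₀ form:
20·log₁₀(0.11) = -19.2 dB.

-19.2 dB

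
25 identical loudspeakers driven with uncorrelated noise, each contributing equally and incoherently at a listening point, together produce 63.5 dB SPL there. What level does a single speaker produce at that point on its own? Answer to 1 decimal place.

25 equal incoherent sources add 10·log₁₀(25) = 13.98 dB over one source.
L_one = 63.5 − 13.98 = 49.5 dB SPL.

49.5 dB SPL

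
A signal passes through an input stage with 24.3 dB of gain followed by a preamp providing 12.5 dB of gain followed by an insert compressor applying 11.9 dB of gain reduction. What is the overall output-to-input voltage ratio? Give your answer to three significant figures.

17.6

Net gain = 24.3 + 12.5 + (−11.9) = 24.9 dB.
Voltage ratio = 10^(24.9/20) = 17.6.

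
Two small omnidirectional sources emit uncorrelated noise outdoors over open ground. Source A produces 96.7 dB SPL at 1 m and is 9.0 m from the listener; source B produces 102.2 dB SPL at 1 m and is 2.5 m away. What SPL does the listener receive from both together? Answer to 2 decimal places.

At the listener: L_A = 96.7 − 20·log₁₀(9.0) = 77.615 dB; L_B = 102.2 − 20·log₁₀(2.5) = 94.241 dB.
Combined: 10·log₁₀(10^(77.615/10)+10^(94.241/10)) = 94.33 dB SPL.

94.33 dB SPL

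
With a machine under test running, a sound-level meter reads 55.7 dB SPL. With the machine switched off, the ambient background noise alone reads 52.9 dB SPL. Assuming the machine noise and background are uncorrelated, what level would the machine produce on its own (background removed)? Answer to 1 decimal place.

52.5 dB SPL

Subtract intensities: L_src = 10·log₁₀(10^(L_total/10) − 10^(L_bg/10)).
L_src = 10·log₁₀(10^(55.7/10) − 10^(52.9/10)) = 10·log₁₀(176600) = 52.5 dB SPL.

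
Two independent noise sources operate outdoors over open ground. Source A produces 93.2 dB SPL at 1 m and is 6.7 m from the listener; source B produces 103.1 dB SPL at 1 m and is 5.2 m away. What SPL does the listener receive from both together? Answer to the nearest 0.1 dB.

At the listener: L_A = 93.2 − 20·log₁₀(6.7) = 76.68 dB; L_B = 103.1 − 20·log₁₀(5.2) = 88.78 dB.
Combined: 10·log₁₀(10^(76.68/10)+10^(88.78/10)) = 89.0 dB SPL.

89.0 dB SPL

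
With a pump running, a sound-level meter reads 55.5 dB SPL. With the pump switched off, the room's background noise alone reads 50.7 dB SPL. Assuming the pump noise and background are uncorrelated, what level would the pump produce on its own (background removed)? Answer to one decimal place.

53.8 dB SPL

Remove the background by subtracting linear intensities:
L_src = 10·log₁₀(10^(55.5/10) − 10^(50.7/10)) = 10·log₁₀(237300) = 53.8 dB SPL.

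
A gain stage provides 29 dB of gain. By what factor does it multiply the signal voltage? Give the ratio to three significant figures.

Voltage ratio = 10^(dB/20).
10^(29/20) = 10^(1.450) = 28.2.

28.2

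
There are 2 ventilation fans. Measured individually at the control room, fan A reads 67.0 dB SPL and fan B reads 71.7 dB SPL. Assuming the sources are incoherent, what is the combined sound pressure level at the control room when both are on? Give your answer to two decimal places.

Add the sources as powers (linear), then convert back to dB:
L_total = 10·log₁₀(10^(67.0/10) + 10^(71.7/10)) = 10·log₁₀(19800000) = 72.97 dB SPL.

72.97 dB SPL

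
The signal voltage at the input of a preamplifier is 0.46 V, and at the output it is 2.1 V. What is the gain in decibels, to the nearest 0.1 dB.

13.2 dB

For a voltage ratio, dB = 20·log₁₀(V₂/V₁).
20·log₁₀(2.1/0.46) = 20·log₁₀(4.565) = 13.2 dB.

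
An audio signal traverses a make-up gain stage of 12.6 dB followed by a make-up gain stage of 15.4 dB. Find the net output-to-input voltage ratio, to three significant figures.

Net gain = 12.6 + 15.4 = 28.0 dB.
Voltage ratio = 10^(28.0/20) = 25.1.

25.1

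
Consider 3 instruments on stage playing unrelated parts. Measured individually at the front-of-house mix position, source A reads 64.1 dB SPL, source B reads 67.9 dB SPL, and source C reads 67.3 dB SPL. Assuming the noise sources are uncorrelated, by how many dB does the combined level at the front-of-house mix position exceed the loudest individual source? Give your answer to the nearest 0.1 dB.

Add the sources as powers (linear), then convert back to dB:
L_total = 10·log₁₀(10^(64.1/10) + 10^(67.9/10) + 10^(67.3/10)) = 71.49 dB SPL.
Excess over the loudest (67.9 dB): 71.49 − 67.9 = 3.6 dB.

3.6 dB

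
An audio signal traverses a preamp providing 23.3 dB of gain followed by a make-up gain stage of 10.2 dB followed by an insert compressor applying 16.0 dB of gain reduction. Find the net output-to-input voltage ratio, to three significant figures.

7.50

Net gain = 23.3 + 10.2 + (−16.0) = 17.5 dB.
Voltage ratio = 10^(17.5/20) = 7.50.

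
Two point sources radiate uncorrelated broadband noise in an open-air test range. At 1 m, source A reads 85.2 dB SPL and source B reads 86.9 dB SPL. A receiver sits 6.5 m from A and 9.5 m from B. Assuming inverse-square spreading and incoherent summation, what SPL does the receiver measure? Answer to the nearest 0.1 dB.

At the listener: L_A = 85.2 − 20·log₁₀(6.5) = 68.94 dB; L_B = 86.9 − 20·log₁₀(9.5) = 67.35 dB.
Combined: 10·log₁₀(10^(68.94/10)+10^(67.35/10)) = 71.2 dB SPL.

71.2 dB SPL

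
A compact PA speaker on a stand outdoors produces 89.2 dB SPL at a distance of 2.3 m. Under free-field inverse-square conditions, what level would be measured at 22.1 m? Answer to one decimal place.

For a point source in a free field, ΔL = −20·log₁₀(d₂/d₁).
ΔL = −20·log₁₀(22.1/2.3) = -19.65 dB, so L₂ = 89.2 + (-19.65) = 69.5 dB SPL.

69.5 dB SPL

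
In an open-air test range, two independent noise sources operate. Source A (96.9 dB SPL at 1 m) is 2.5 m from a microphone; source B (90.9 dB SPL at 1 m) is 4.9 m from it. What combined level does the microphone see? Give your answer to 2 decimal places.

89.22 dB SPL

At the listener: L_A = 96.9 − 20·log₁₀(2.5) = 88.941 dB; L_B = 90.9 − 20·log₁₀(4.9) = 77.096 dB.
Combined: 10·log₁₀(10^(88.941/10)+10^(77.096/10)) = 89.22 dB SPL.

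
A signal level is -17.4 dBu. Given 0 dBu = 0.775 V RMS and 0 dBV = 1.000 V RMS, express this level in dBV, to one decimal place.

-19.6 dBV

The offset between the scales is 20·log₁₀(0.775/1.000) = −2.214 dB.
So dBV = -17.4 − 2.214 = -19.6 dBV.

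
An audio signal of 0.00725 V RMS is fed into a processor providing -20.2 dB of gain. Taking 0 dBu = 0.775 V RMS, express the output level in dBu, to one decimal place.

-60.8 dBu

Input level: 20·log₁₀(0.00725/0.775) = -40.58 dBu.
Output: -40.58 − 20.2 = -60.8 dBu.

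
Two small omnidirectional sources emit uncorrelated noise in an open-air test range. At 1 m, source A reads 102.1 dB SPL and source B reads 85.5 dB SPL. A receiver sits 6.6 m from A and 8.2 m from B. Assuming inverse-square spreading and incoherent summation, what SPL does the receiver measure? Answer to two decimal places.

At the listener: L_A = 102.1 − 20·log₁₀(6.6) = 85.709 dB; L_B = 85.5 − 20·log₁₀(8.2) = 67.224 dB.
Combined: 10·log₁₀(10^(85.709/10)+10^(67.224/10)) = 85.77 dB SPL.

85.77 dB SPL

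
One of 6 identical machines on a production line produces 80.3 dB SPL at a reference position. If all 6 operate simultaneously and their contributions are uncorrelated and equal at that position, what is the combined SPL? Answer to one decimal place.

88.1 dB SPL

6 equal incoherent sources raise the level by 10·log₁₀(6) = 7.78 dB.
L_total = 80.3 + 7.78 = 88.1 dB SPL.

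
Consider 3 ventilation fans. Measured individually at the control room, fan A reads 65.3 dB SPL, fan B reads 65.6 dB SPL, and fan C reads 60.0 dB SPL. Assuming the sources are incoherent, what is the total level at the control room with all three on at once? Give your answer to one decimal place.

Add the sources as powers (linear), then convert back to dB:
L_total = 10·log₁₀(10^(65.3/10) + 10^(65.6/10) + 10^(60.0/10)) = 10·log₁₀(8019000) = 69.0 dB SPL.

69.0 dB SPL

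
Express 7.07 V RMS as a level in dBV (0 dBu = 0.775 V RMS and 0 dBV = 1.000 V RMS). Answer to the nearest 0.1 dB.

+17.0 dBV

dBV = 20·log₁₀(V / 1.000 V).
20·log₁₀(7.07/1.000) = +17.0 dBV.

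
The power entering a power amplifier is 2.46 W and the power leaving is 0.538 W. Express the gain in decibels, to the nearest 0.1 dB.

For a power ratio, dB = 10·log₁₀(P₂/P₁).
10·log₁₀(0.538/2.46) = 10·log₁₀(0.2187) = -6.6 dB.

-6.6 dB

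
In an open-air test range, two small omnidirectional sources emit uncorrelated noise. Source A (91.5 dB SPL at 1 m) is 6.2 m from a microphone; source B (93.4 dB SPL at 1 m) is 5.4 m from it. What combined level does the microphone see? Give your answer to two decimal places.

80.48 dB SPL

At the listener: L_A = 91.5 − 20·log₁₀(6.2) = 75.652 dB; L_B = 93.4 − 20·log₁₀(5.4) = 78.752 dB.
Combined: 10·log₁₀(10^(75.652/10)+10^(78.752/10)) = 80.48 dB SPL.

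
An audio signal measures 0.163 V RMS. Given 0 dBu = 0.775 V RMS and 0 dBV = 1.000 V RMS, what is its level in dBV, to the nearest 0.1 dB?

dBV = 20·log₁₀(V / 1.000 V).
20·log₁₀(0.163/1.000) = -15.8 dBV.

-15.8 dBV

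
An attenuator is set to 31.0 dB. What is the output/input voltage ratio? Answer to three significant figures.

0.0282

Voltage ratio = 10^(dB/20).
10^(-31.0/20) = 10^(-1.550) = 0.0282.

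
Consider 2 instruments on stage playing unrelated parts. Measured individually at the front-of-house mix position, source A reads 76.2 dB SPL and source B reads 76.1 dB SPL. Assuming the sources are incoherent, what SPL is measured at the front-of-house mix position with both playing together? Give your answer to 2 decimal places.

79.16 dB SPL

Uncorrelated sources add in intensity (power), not in dB.
L_total = 10·log₁₀(10^(76.2/10) + 10^(76.1/10)) = 10·log₁₀(82420000) = 79.16 dB SPL.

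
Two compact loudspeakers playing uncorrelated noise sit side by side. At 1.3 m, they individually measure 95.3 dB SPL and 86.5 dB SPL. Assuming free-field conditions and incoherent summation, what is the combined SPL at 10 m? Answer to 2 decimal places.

78.12 dB SPL

Combined at 1.3 m: 10·log₁₀(10^(95.3/10)+10^(86.5/10)) = 95.838 dB SPL.
Then apply −20·log₁₀(10/1.3) = -17.721 dB → 78.12 dB SPL.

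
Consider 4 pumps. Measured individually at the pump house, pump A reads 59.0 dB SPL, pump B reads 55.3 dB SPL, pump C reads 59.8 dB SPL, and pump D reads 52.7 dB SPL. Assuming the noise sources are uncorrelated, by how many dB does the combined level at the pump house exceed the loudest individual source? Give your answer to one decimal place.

3.8 dB

Uncorrelated sources add in intensity (power), not in dB.
L_total = 10·log₁₀(10^(59.0/10) + 10^(55.3/10) + 10^(59.8/10) + 10^(52.7/10)) = 63.57 dB SPL.
Excess over the loudest (59.8 dB): 63.57 − 59.8 = 3.8 dB.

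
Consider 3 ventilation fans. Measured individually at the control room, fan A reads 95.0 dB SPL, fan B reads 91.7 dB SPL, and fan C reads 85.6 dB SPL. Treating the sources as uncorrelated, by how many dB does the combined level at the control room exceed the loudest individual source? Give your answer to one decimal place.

2.0 dB

Incoherent sources sum as intensities:
L_total = 10·log₁₀(10^(95.0/10) + 10^(91.7/10) + 10^(85.6/10)) = 96.99 dB SPL.
Excess over the loudest (95.0 dB): 96.99 − 95.0 = 2.0 dB.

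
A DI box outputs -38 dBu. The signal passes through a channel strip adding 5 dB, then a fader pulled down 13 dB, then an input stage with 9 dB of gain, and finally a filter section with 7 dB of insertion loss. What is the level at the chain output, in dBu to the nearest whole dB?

Cascaded gains and losses add directly in dB.
-38 + 5 − 13 + 9 − 7 = -44 dBu.

-44 dBu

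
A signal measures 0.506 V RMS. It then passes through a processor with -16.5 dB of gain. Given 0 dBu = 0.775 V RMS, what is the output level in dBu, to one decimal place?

-20.2 dBu

Input level: 20·log₁₀(0.506/0.775) = -3.70 dBu.
Output: -3.70 − 16.5 = -20.2 dBu.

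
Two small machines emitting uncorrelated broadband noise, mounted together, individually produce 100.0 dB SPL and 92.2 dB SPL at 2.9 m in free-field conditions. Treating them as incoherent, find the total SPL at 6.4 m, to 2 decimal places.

93.79 dB SPL

Combined at 2.9 m: 10·log₁₀(10^(100.0/10)+10^(92.2/10)) = 100.667 dB SPL.
Then apply −20·log₁₀(6.4/2.9) = -6.876 dB → 93.79 dB SPL.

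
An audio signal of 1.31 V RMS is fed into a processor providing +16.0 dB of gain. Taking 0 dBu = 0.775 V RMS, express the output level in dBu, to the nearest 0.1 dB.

Input level: 20·log₁₀(1.31/0.775) = 4.56 dBu.
Output: 4.56 + 16.0 = +20.6 dBu.

+20.6 dBu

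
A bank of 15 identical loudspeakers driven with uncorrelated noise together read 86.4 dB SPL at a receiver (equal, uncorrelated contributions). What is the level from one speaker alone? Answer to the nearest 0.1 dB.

15 equal incoherent sources add 10·log₁₀(15) = 11.76 dB over one source.
L_one = 86.4 − 11.76 = 74.6 dB SPL.

74.6 dB SPL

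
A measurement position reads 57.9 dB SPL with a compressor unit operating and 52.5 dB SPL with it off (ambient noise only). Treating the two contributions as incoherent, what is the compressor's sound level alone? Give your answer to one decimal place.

56.4 dB SPL

Background correction is a power subtraction:
L_src = 10·log₁₀(10^(57.9/10) − 10^(52.5/10)) = 10·log₁₀(438800) = 56.4 dB SPL.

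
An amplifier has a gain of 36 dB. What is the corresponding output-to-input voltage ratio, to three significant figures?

63.1

Voltage ratio = 10^(dB/20).
10^(36/20) = 10^(1.800) = 63.1.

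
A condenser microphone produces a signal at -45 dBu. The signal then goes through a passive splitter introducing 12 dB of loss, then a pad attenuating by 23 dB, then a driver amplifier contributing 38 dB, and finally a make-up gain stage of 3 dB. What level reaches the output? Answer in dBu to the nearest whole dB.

-39 dBu

In dB, series stages simply add:
-45 − 12 − 23 + 38 + 3 = -39 dBu.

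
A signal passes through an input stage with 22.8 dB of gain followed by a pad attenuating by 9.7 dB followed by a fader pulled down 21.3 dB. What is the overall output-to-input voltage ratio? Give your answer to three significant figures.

0.389

Net gain = 22.8 + (−9.7) + (−21.3) = -8.2 dB.
Voltage ratio = 10^(-8.2/20) = 0.389.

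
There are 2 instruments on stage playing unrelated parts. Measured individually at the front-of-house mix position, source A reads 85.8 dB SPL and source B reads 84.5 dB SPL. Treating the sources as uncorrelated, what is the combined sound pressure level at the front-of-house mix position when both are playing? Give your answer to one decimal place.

Uncorrelated sources add in intensity (power), not in dB.
L_total = 10·log₁₀(10^(85.8/10) + 10^(84.5/10)) = 10·log₁₀(662000000) = 88.2 dB SPL.

88.2 dB SPL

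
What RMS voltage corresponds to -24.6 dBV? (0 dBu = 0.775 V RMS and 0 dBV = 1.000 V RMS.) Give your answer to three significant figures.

0.0589 V

V = 1.000 V × 10^(-24.6/20).
= 1.000 × 0.05888 = 0.0589 V.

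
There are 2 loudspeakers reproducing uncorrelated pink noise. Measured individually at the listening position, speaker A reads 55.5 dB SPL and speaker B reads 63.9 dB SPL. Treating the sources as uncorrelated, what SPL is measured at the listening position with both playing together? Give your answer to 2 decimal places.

Add the sources as powers (linear), then convert back to dB:
L_total = 10·log₁₀(10^(55.5/10) + 10^(63.9/10)) = 10·log₁₀(2810000) = 64.49 dB SPL.

64.49 dB SPL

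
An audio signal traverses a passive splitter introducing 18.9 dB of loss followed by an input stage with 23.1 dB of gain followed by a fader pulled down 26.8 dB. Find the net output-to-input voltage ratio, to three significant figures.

Net gain = (−18.9) + 23.1 + (−26.8) = -22.6 dB.
Voltage ratio = 10^(-22.6/20) = 0.0741.

0.0741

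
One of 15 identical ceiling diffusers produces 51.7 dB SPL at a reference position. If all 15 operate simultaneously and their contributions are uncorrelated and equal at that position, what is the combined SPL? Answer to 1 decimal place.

63.5 dB SPL

15 equal incoherent sources raise the level by 10·log₁₀(15) = 11.76 dB.
L_total = 51.7 + 11.76 = 63.5 dB SPL.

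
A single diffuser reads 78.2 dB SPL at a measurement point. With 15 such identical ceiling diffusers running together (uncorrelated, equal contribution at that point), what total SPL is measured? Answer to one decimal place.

15 equal incoherent sources raise the level by 10·log₁₀(15) = 11.76 dB.
L_total = 78.2 + 11.76 = 90.0 dB SPL.

90.0 dB SPL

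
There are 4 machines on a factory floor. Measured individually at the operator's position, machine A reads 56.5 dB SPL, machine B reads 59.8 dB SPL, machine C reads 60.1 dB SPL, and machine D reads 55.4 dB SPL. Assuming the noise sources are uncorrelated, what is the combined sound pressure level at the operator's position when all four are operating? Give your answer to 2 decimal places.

Uncorrelated sources add in intensity (power), not in dB.
L_total = 10·log₁₀(10^(56.5/10) + 10^(59.8/10) + 10^(60.1/10) + 10^(55.4/10)) = 10·log₁₀(2772000) = 64.43 dB SPL.

64.43 dB SPL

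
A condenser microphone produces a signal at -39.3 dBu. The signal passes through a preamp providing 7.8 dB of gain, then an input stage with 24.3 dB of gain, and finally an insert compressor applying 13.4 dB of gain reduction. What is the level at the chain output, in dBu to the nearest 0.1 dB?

-20.6 dBu

In dB, series stages simply add:
-39.3 + 7.8 + 24.3 − 13.4 = -20.6 dBu.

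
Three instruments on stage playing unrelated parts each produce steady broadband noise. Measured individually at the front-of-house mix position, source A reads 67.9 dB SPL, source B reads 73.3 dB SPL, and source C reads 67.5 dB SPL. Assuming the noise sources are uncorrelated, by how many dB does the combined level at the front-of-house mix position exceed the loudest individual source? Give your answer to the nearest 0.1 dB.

Add the sources as powers (linear), then convert back to dB:
L_total = 10·log₁₀(10^(67.9/10) + 10^(73.3/10) + 10^(67.5/10)) = 75.21 dB SPL.
Excess over the loudest (73.3 dB): 75.21 − 73.3 = 1.9 dB.

1.9 dB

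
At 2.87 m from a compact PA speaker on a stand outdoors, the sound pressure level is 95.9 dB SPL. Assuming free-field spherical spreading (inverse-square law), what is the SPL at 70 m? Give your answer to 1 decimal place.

Free-field point source: level drops by 20·log₁₀ of the distance ratio.
ΔL = −20·log₁₀(70/2.87) = -27.74 dB, so L₂ = 95.9 + (-27.74) = 68.2 dB SPL.

68.2 dB SPL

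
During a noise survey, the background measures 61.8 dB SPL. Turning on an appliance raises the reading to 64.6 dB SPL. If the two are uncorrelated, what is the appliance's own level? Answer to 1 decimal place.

61.4 dB SPL

Subtract intensities: L_src = 10·log₁₀(10^(L_total/10) − 10^(L_bg/10)).
L_src = 10·log₁₀(10^(64.6/10) − 10^(61.8/10)) = 10·log₁₀(1370000) = 61.4 dB SPL.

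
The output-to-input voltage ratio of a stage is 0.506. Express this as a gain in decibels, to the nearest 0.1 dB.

Voltage is an amplitude quantity, so gain = 20·log₁₀(V_out/V_in).
20·log₁₀(0.506) = -5.9 dB.

-5.9 dB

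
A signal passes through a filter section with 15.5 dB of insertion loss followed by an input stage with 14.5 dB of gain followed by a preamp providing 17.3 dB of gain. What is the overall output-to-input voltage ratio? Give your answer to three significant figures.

Net gain = (−15.5) + 14.5 + 17.3 = 16.3 dB.
Voltage ratio = 10^(16.3/20) = 6.53.

6.53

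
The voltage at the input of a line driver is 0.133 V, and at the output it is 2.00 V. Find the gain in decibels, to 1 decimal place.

For a voltage ratio, dB = 20·log₁₀(V₂/V₁).
20·log₁₀(2.00/0.133) = 20·log₁₀(15.04) = 23.5 dB.

23.5 dB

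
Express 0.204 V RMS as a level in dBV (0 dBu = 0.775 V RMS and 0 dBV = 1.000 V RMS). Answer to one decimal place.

dBV = 20·log₁₀(V / 1.000 V).
20·log₁₀(0.204/1.000) = -13.8 dBV.

-13.8 dBV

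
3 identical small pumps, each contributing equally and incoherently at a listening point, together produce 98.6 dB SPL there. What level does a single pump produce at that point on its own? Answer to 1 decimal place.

3 equal incoherent sources add 10·log₁₀(3) = 4.77 dB over one source.
L_one = 98.6 − 4.77 = 93.8 dB SPL.

93.8 dB SPL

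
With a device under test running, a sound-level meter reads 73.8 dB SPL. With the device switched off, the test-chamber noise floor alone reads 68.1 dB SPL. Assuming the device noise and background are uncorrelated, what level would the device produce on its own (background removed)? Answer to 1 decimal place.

Background correction is a power subtraction:
L_src = 10·log₁₀(10^(73.8/10) − 10^(68.1/10)) = 10·log₁₀(17530000) = 72.4 dB SPL.

72.4 dB SPL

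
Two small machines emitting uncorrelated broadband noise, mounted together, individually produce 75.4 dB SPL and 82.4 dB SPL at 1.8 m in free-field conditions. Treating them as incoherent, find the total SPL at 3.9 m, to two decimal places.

Combined at 1.8 m: 10·log₁₀(10^(75.4/10)+10^(82.4/10)) = 83.190 dB SPL.
Then apply −20·log₁₀(3.9/1.8) = -6.716 dB → 76.47 dB SPL.

76.47 dB SPL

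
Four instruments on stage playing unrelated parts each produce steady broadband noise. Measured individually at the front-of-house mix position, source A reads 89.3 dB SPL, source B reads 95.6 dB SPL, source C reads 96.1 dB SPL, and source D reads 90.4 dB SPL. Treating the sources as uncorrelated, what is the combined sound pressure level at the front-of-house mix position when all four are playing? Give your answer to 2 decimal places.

Uncorrelated sources add in intensity (power), not in dB.
L_total = 10·log₁₀(10^(89.3/10) + 10^(95.6/10) + 10^(96.1/10) + 10^(90.4/10)) = 10·log₁₀(9652000000) = 99.85 dB SPL.

99.85 dB SPL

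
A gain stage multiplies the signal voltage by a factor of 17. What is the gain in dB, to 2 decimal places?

For a voltage ratio, dB = 20·log₁₀(V₂/V₁).
20·log₁₀(17) = 24.61 dB.

24.61 dB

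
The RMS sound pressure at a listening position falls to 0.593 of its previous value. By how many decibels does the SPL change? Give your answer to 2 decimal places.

Sound pressure is an amplitude quantity: ΔL = 20·log₁₀(p₂/p₁).
20·log₁₀(0.593) = -4.54 dB.

-4.54 dB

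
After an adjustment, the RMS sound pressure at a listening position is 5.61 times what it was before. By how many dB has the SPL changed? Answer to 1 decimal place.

Sound pressure is an amplitude quantity: ΔL = 20·log₁₀(p₂/p₁).
20·log₁₀(5.61) = 15.0 dB.

15.0 dB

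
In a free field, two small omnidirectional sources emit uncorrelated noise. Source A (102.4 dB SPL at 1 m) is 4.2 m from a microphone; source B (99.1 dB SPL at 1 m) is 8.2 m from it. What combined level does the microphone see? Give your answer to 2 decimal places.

At the listener: L_A = 102.4 − 20·log₁₀(4.2) = 89.935 dB; L_B = 99.1 − 20·log₁₀(8.2) = 80.824 dB.
Combined: 10·log₁₀(10^(89.935/10)+10^(80.824/10)) = 90.44 dB SPL.

90.44 dB SPL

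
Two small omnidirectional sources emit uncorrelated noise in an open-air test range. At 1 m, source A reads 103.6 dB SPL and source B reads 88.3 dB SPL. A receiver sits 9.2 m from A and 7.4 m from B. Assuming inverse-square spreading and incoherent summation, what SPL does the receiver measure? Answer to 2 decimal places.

84.52 dB SPL

At the listener: L_A = 103.6 − 20·log₁₀(9.2) = 84.324 dB; L_B = 88.3 − 20·log₁₀(7.4) = 70.915 dB.
Combined: 10·log₁₀(10^(84.324/10)+10^(70.915/10)) = 84.52 dB SPL.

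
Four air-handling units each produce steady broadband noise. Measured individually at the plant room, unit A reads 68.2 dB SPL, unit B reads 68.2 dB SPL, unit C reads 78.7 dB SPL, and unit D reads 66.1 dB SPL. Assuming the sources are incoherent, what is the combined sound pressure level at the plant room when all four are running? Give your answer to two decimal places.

Add the sources as powers (linear), then convert back to dB:
L_total = 10·log₁₀(10^(68.2/10) + 10^(68.2/10) + 10^(78.7/10) + 10^(66.1/10)) = 10·log₁₀(91420000) = 79.61 dB SPL.

79.61 dB SPL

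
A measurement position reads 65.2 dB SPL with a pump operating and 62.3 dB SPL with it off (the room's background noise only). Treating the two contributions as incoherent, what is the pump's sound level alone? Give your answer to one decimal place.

62.1 dB SPL

Remove the background by subtracting linear intensities:
L_src = 10·log₁₀(10^(65.2/10) − 10^(62.3/10)) = 10·log₁₀(1613000) = 62.1 dB SPL.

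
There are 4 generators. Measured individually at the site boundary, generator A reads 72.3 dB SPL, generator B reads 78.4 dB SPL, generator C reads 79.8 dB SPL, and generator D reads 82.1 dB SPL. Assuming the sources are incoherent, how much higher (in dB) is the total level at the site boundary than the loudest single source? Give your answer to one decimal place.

Uncorrelated sources add in intensity (power), not in dB.
L_total = 10·log₁₀(10^(72.3/10) + 10^(78.4/10) + 10^(79.8/10) + 10^(82.1/10)) = 85.36 dB SPL.
Excess over the loudest (82.1 dB): 85.36 − 82.1 = 3.3 dB.

3.3 dB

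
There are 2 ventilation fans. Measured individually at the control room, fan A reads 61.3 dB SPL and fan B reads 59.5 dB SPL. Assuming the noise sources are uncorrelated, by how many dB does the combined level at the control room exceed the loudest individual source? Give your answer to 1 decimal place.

2.2 dB

Uncorrelated sources add in intensity (power), not in dB.
L_total = 10·log₁₀(10^(61.3/10) + 10^(59.5/10)) = 63.50 dB SPL.
Excess over the loudest (61.3 dB): 63.50 − 61.3 = 2.2 dB.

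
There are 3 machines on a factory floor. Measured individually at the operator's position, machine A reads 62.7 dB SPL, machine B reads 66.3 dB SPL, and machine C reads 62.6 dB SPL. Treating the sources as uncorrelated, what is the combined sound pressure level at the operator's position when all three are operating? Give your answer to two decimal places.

Add the sources as powers (linear), then convert back to dB:
L_total = 10·log₁₀(10^(62.7/10) + 10^(66.3/10) + 10^(62.6/10)) = 10·log₁₀(7948000) = 69.00 dB SPL.

69.00 dB SPL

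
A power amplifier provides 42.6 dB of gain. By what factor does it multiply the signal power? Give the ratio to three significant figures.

18200

Power ratio = 10^(dB/10).
10^(42.6/10) = 10^(4.260) = 18200.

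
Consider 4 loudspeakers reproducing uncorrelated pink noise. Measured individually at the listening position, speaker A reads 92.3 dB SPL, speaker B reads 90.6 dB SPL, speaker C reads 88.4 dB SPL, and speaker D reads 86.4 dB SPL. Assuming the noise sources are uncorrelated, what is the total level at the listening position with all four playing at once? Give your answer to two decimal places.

95.99 dB SPL

Incoherent sources sum as intensities:
L_total = 10·log₁₀(10^(92.3/10) + 10^(90.6/10) + 10^(88.4/10) + 10^(86.4/10)) = 10·log₁₀(3975000000) = 95.99 dB SPL.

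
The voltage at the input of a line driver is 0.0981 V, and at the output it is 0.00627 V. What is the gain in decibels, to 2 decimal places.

-23.89 dB

Voltage ratio → dB uses the 20·log₁₀ form:
20·log₁₀(0.00627/0.0981) = 20·log₁₀(0.06391) = -23.89 dB.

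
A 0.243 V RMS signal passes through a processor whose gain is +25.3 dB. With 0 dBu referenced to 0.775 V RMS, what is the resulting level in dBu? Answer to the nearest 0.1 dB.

+15.2 dBu

Input level: 20·log₁₀(0.243/0.775) = -10.07 dBu.
Output: -10.07 + 25.3 = +15.2 dBu.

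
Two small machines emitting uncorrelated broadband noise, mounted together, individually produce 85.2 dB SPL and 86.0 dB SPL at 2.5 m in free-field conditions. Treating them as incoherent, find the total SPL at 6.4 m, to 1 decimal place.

Combined at 2.5 m: 10·log₁₀(10^(85.2/10)+10^(86.0/10)) = 88.63 dB SPL.
Then apply −20·log₁₀(6.4/2.5) = -8.16 dB → 80.5 dB SPL.

80.5 dB SPL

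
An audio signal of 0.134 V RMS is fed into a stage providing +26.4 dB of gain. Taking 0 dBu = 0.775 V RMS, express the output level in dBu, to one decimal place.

+11.2 dBu

Input level: 20·log₁₀(0.134/0.775) = -15.24 dBu.
Output: -15.24 + 26.4 = +11.2 dBu.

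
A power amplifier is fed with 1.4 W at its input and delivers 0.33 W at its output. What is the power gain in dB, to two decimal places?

-6.28 dB

For a power ratio, dB = 10·log₁₀(P₂/P₁).
10·log₁₀(0.33/1.4) = 10·log₁₀(0.2357) = -6.28 dB.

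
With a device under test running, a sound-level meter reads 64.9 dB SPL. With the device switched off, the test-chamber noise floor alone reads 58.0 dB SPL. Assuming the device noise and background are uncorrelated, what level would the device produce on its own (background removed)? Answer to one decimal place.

63.9 dB SPL

Remove the background by subtracting linear intensities:
L_src = 10·log₁₀(10^(64.9/10) − 10^(58.0/10)) = 10·log₁₀(2459000) = 63.9 dB SPL.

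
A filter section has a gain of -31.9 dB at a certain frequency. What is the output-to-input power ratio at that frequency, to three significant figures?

Power ratio = 10^(dB/10).
10^(-31.9/10) = 10^(-3.190) = 0.000646.

0.000646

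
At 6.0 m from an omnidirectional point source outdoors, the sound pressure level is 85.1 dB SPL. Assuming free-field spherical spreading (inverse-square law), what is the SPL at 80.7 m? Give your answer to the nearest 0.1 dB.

62.5 dB SPL

For a point source in a free field, ΔL = −20·log₁₀(d₂/d₁).
ΔL = −20·log₁₀(80.7/6.0) = -22.57 dB, so L₂ = 85.1 + (-22.57) = 62.5 dB SPL.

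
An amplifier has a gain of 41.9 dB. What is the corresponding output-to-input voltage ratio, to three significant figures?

Voltage ratio = 10^(dB/20).
10^(41.9/20) = 10^(2.095) = 124.

124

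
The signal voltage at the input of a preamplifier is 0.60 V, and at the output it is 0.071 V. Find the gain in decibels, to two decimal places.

For a voltage ratio, dB = 20·log₁₀(V₂/V₁).
20·log₁₀(0.071/0.60) = 20·log₁₀(0.1183) = -18.54 dB.

-18.54 dB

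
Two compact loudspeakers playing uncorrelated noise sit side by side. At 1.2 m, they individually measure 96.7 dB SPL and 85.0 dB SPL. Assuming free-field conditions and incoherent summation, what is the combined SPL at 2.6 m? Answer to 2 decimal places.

90.27 dB SPL

Combined at 1.2 m: 10·log₁₀(10^(96.7/10)+10^(85.0/10)) = 96.984 dB SPL.
Then apply −20·log₁₀(2.6/1.2) = -6.716 dB → 90.27 dB SPL.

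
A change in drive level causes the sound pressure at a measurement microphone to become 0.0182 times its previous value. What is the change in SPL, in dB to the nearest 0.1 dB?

-34.8 dB

Sound pressure is an amplitude quantity: ΔL = 20·log₁₀(p₂/p₁).
20·log₁₀(0.0182) = -34.8 dB.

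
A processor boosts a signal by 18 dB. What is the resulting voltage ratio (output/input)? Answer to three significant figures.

7.94

Voltage ratio = 10^(dB/20).
10^(18/20) = 10^(0.9000) = 7.94.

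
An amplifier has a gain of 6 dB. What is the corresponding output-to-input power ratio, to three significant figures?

Power ratio = 10^(dB/10).
10^(6/10) = 10^(0.6000) = 3.98.

3.98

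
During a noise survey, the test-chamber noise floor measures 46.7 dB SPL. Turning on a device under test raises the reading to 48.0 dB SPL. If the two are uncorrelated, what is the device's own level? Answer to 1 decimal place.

42.1 dB SPL

Subtract intensities: L_src = 10·log₁₀(10^(L_total/10) − 10^(L_bg/10)).
L_src = 10·log₁₀(10^(48.0/10) − 10^(46.7/10)) = 10·log₁₀(16320) = 42.1 dB SPL.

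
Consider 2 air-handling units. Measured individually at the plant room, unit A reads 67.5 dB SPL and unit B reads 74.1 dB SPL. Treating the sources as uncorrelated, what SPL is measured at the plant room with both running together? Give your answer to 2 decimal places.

74.96 dB SPL

Incoherent sources sum as intensities:
L_total = 10·log₁₀(10^(67.5/10) + 10^(74.1/10)) = 10·log₁₀(31330000) = 74.96 dB SPL.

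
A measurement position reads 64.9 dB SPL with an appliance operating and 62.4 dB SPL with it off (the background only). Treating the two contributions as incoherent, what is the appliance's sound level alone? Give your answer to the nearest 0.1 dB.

61.3 dB SPL

Subtract intensities: L_src = 10·log₁₀(10^(L_total/10) − 10^(L_bg/10)).
L_src = 10·log₁₀(10^(64.9/10) − 10^(62.4/10)) = 10·log₁₀(1352000) = 61.3 dB SPL.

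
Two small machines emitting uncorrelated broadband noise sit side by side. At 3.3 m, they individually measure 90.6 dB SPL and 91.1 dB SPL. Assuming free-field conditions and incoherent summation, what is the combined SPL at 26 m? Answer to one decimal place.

75.9 dB SPL

Combined at 3.3 m: 10·log₁₀(10^(90.6/10)+10^(91.1/10)) = 93.87 dB SPL.
Then apply −20·log₁₀(26/3.3) = -17.93 dB → 75.9 dB SPL.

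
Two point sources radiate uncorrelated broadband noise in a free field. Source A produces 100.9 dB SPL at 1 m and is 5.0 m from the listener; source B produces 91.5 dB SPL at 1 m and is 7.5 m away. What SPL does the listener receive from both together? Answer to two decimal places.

87.14 dB SPL

At the listener: L_A = 100.9 − 20·log₁₀(5.0) = 86.921 dB; L_B = 91.5 − 20·log₁₀(7.5) = 73.999 dB.
Combined: 10·log₁₀(10^(86.921/10)+10^(73.999/10)) = 87.14 dB SPL.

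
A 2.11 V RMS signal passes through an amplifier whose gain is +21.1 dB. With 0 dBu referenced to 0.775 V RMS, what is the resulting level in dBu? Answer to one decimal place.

+29.8 dBu

Input level: 20·log₁₀(2.11/0.775) = 8.70 dBu.
Output: 8.70 + 21.1 = +29.8 dBu.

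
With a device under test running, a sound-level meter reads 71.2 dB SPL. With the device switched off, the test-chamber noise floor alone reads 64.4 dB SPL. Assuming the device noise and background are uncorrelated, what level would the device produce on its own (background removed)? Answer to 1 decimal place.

70.2 dB SPL

Subtract intensities: L_src = 10·log₁₀(10^(L_total/10) − 10^(L_bg/10)).
L_src = 10·log₁₀(10^(71.2/10) − 10^(64.4/10)) = 10·log₁₀(10430000) = 70.2 dB SPL.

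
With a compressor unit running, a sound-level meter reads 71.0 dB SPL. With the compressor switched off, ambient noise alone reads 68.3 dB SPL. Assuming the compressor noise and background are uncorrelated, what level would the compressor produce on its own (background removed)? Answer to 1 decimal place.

Background correction is a power subtraction:
L_src = 10·log₁₀(10^(71.0/10) − 10^(68.3/10)) = 10·log₁₀(5828000) = 67.7 dB SPL.

67.7 dB SPL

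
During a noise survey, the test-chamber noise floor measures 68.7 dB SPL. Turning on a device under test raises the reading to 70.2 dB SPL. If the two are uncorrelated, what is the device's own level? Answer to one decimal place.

Subtract intensities: L_src = 10·log₁₀(10^(L_total/10) − 10^(L_bg/10)).
L_src = 10·log₁₀(10^(70.2/10) − 10^(68.7/10)) = 10·log₁₀(3058000) = 64.9 dB SPL.

64.9 dB SPL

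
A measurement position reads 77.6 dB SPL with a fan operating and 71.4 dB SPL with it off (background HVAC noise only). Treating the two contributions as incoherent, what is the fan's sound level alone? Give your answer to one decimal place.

Background correction is a power subtraction:
L_src = 10·log₁₀(10^(77.6/10) − 10^(71.4/10)) = 10·log₁₀(43740000) = 76.4 dB SPL.

76.4 dB SPL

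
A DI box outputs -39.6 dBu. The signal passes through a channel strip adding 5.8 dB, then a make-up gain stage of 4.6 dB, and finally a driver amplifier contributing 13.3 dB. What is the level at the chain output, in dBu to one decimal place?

-15.9 dBu

Cascaded gains and losses add directly in dB.
-39.6 + 5.8 + 4.6 + 13.3 = -15.9 dBu.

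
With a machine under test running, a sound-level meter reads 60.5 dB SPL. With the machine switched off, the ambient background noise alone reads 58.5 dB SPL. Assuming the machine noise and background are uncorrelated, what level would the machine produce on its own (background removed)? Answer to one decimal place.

Remove the background by subtracting linear intensities:
L_src = 10·log₁₀(10^(60.5/10) − 10^(58.5/10)) = 10·log₁₀(414100) = 56.2 dB SPL.

56.2 dB SPL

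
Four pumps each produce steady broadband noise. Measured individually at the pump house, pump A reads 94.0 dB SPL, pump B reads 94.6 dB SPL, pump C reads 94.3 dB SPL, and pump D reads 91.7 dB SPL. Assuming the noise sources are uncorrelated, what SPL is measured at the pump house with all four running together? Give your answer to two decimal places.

Uncorrelated sources add in intensity (power), not in dB.
L_total = 10·log₁₀(10^(94.0/10) + 10^(94.6/10) + 10^(94.3/10) + 10^(91.7/10)) = 10·log₁₀(9567000000) = 99.81 dB SPL.

99.81 dB SPL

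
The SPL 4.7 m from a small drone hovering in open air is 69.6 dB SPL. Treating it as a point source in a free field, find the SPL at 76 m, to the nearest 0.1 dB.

For a point source in a free field, ΔL = −20·log₁₀(d₂/d₁).
ΔL = −20·log₁₀(76/4.7) = -24.17 dB, so L₂ = 69.6 + (-24.17) = 45.4 dB SPL.

45.4 dB SPL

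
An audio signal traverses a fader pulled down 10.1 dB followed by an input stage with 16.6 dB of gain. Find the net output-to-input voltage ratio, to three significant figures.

2.11

Net gain = (−10.1) + 16.6 = 6.5 dB.
Voltage ratio = 10^(6.5/20) = 2.11.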